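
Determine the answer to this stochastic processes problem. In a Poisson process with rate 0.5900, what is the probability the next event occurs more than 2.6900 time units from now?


P(X > t) = exp(-lambda * t)
= exp(-0.5900 * 2.6900)
= exp(-1.5871) = 0.2045

0.2045


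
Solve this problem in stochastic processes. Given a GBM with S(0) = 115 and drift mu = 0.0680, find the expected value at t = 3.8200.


E[S(t)] = S(0) * exp(mu * t)
= 115 * exp(0.0680 * 3.8200)
= 115 * 1.2966
= 149.1112

149.1112


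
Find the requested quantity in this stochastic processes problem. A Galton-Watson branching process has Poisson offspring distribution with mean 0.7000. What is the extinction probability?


Since mu = 0.7000 <= 1, extinction probability = 1.

1.0000


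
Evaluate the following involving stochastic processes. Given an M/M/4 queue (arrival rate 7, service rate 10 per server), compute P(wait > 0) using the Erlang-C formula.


a = lambda/mu = 0.7000
rho = a/c = 0.1750
Erlang-C formula applied:
C(c,a) = 0.0060

0.0060


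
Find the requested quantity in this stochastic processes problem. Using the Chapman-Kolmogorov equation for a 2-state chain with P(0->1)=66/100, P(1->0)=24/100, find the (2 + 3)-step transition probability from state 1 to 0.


P^5 = P^2 * P^3
Computing via matrix multiplication of the transition matrix.
Entry (1,0) of P^5 = 0.2667

0.2667


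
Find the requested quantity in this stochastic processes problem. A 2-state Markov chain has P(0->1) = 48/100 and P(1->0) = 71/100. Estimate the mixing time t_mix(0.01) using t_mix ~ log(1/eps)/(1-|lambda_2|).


lambda_2 = |1 - p01 - p10| = |1 - 0.4800 - 0.7100| = 0.1900
t_mix ~ log(1/eps)/(1 - |lambda_2|)
= log(100)/(1 - 0.1900) = 4.6052/0.8100
= 5.6854

5.6854


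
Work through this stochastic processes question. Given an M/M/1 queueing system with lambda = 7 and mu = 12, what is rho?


rho = lambda/mu
= 7/12
= 0.5833

0.5833


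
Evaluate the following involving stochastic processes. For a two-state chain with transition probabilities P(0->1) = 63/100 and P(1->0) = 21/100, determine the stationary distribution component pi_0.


Stationary distribution: pi_0 = p10/(p01+p10), pi_1 = p01/(p01+p10)
p01 = 0.6300, p10 = 0.2100
pi_0 = 0.2500

0.2500


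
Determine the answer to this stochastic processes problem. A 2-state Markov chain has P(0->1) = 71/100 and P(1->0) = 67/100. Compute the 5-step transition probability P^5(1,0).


Computing P^5 by matrix multiplication.
P = [[0.2900, 0.7100], [0.6700, 0.3300]]
After raising P to the power 5:
P^5(1,0) = 0.4894

0.4894


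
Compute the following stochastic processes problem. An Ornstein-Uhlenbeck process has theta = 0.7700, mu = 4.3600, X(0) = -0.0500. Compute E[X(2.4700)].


E[X(t)] = mu + (X(0) - mu)*exp(-theta*t)
= 4.3600 + (-0.0500 - 4.3600)*exp(-0.7700*2.4700)
= 4.3600 + -4.4100 * 0.1493
= 3.7017

3.7017


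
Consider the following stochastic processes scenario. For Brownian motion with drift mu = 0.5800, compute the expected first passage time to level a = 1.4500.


Expected first passage time = a/mu
= 1.4500/0.5800
= 2.5000

2.5000


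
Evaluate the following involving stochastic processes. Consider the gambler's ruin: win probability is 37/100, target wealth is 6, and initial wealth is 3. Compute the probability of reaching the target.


Gambler's ruin formula:
r = q/p = 0.6300/0.3700 = 1.7027
P(win) = (1 - r^i)/(1 - r^N)
= (1 - 1.7027^3)/(1 - 1.7027^6)
= 0.1685

0.1685


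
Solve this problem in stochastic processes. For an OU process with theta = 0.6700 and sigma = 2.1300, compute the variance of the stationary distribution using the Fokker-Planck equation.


Stationary variance = sigma^2 / (2*theta)
= 2.1300^2 / (2*0.6700)
= 4.5369 / 1.3400
= 3.3857

3.3857


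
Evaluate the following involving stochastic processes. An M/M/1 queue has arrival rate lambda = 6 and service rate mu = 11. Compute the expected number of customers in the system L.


rho = 6/11 = 0.5455
L = rho/(1-rho)
= 0.5455/0.4545
= 1.2000

1.2000


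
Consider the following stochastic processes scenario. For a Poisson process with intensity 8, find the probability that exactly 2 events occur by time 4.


P(N(t)=k) = (lambda*t)^k * exp(-lambda*t) / k!
lambda*t = 32
= 32^2 * exp(-32) / 2!
= 1024 * 1.2664e-14 / 2
= 6.4841e-12

6.4841e-12


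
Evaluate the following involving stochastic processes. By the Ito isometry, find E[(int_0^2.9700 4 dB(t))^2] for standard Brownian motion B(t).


By Ito isometry: E[(int f dB)^2] = int f^2 dt
= 4^2 * 2.9700
= 16 * 2.9700 = 47.5200

47.5200


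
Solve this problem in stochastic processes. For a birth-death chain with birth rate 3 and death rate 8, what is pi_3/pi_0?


For birth-death process, pi_n/pi_0 = (lambda/mu)^n
= (3/8)^3
= 0.0527

0.0527


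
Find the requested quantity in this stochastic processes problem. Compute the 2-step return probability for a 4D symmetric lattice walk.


P(return in 2 steps) = P(reverse first step) = 1/(2d)
= 1/8
= 0.1250

0.1250


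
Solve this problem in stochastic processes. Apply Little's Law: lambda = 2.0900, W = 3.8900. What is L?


Little's Law: L = lambda * W
= 2.0900 * 3.8900
= 8.1301

8.1301


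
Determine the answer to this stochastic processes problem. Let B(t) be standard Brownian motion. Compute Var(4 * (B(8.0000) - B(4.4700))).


Var(alpha*(B(t)-B(s))) = alpha^2 * (t-s)
= 4^2 * (8.0000 - 4.4700)
= 16 * 3.5300
= 56.4800

56.4800


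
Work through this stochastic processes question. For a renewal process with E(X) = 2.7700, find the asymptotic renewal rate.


Long-run renewal rate = 1/E(X)
= 1/2.7700
= 0.3610

0.3610


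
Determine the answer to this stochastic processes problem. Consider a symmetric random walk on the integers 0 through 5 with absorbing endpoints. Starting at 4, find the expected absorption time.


For symmetric RW on 0,...,N with absorbing barriers, E(i) = i*(N-i)
E(4) = 4 * 1 = 4

4


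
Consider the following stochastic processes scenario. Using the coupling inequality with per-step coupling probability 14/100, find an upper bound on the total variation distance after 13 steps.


TV distance bound <= (1-delta)^n
= (1 - 0.1400)^13
= 0.8600^13
= 0.1408

0.1408


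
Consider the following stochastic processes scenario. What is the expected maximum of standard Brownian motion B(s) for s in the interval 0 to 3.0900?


E(max B(s)) = sqrt(2t/pi)
= sqrt(2*3.0900/pi)
= sqrt(1.9672)
= 1.4026

1.4026


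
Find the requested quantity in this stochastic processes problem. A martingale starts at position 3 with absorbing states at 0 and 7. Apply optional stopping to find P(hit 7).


By optional stopping theorem: E(M at tau) = M(0) = 3
P(hit 7)*7 + P(hit 0)*0 = 3
P(hit 7) = (3 - 0)/(7 - 0) = 3/7 = 0.4286

0.4286


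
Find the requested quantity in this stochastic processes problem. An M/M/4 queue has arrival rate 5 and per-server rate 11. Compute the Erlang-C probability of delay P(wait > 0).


a = lambda/mu = 0.4545
rho = a/c = 0.1136
Erlang-C formula applied:
C(c,a) = 0.0013

0.0013


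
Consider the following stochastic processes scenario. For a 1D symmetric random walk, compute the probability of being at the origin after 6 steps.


P(S(6) = 0) = C(6,3) / 4^3
= 20 / 64
= 0.3125

0.3125


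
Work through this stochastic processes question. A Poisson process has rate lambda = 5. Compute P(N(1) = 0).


P(N(t)=k) = (lambda*t)^k * exp(-lambda*t) / k!
lambda*t = 5
= 5^0 * exp(-5) / 0!
= 1 * 0.0067 / 1
= 0.0067

0.0067


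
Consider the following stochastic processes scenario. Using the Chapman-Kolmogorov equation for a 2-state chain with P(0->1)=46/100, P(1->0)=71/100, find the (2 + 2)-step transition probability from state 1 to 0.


P^4 = P^2 * P^2
Computing via matrix multiplication of the transition matrix.
Entry (1,0) of P^4 = 0.6063

0.6063


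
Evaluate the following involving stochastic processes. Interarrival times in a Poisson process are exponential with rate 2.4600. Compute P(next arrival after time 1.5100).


P(X > t) = exp(-lambda * t)
= exp(-2.4600 * 1.5100)
= exp(-3.7146) = 0.0244

0.0244


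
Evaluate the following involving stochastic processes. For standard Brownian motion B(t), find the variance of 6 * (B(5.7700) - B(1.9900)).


Var(alpha*(B(t)-B(s))) = alpha^2 * (t-s)
= 6^2 * (5.7700 - 1.9900)
= 36 * 3.7800
= 136.0800

136.0800


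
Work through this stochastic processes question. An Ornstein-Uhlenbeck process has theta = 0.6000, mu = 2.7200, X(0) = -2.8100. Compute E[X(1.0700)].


E[X(t)] = mu + (X(0) - mu)*exp(-theta*t)
= 2.7200 + (-2.8100 - 2.7200)*exp(-0.6000*1.0700)
= 2.7200 + -5.5300 * 0.5262
= -0.1901

-0.1901


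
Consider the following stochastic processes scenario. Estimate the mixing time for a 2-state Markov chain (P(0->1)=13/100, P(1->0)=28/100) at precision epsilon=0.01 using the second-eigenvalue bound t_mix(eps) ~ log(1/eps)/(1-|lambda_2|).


lambda_2 = |1 - p01 - p10| = |1 - 0.1300 - 0.2800| = 0.5900
t_mix ~ log(1/eps)/(1 - |lambda_2|)
= log(100)/(1 - 0.5900) = 4.6052/0.4100
= 11.2321

11.2321


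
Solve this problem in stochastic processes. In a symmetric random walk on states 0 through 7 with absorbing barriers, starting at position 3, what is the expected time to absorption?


For symmetric RW on 0,...,N with absorbing barriers, E(i) = i*(N-i)
E(3) = 3 * 4 = 12

12


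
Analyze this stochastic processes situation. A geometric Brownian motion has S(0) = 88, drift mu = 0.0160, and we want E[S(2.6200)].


E[S(t)] = S(0) * exp(mu * t)
= 88 * exp(0.0160 * 2.6200)
= 88 * 1.0428
= 91.7674

91.7674


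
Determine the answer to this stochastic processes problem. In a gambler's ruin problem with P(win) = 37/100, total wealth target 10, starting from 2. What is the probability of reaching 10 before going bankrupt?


Gambler's ruin formula:
r = q/p = 0.6300/0.3700 = 1.7027
P(win) = (1 - r^i)/(1 - r^N)
= (1 - 1.7027^2)/(1 - 1.7027^10)
= 0.0093

0.0093


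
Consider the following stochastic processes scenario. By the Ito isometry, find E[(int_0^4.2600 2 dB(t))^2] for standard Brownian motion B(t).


By Ito isometry: E[(int f dB)^2] = int f^2 dt
= 2^2 * 4.2600
= 4 * 4.2600 = 17.0400

17.0400


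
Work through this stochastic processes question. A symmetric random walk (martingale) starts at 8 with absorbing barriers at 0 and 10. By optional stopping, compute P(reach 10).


By optional stopping theorem: E(M at tau) = M(0) = 8
P(hit 10)*10 + P(hit 0)*0 = 8
P(hit 10) = (8 - 0)/(10 - 0) = 4/5 = 0.8000

0.8000


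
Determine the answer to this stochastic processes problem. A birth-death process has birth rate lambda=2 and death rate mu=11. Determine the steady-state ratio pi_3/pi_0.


For birth-death process, pi_n/pi_0 = (lambda/mu)^n
= (2/11)^3
= 0.0060

0.0060


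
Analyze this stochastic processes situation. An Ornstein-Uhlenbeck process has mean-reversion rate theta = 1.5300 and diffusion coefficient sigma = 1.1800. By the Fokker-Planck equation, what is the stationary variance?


Stationary variance = sigma^2 / (2*theta)
= 1.1800^2 / (2*1.5300)
= 1.3924 / 3.0600
= 0.4550

0.4550


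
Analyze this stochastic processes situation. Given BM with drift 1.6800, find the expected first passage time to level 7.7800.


Expected first passage time = a/mu
= 7.7800/1.6800
= 4.6310

4.6310


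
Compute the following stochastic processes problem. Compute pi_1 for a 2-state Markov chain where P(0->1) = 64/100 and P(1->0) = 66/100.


Stationary distribution: pi_0 = p10/(p01+p10), pi_1 = p01/(p01+p10)
p01 = 0.6400, p10 = 0.6600
pi_1 = 0.4923

0.4923


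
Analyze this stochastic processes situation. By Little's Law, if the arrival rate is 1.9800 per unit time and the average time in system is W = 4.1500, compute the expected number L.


Little's Law: L = lambda * W
= 1.9800 * 4.1500
= 8.2170

8.2170


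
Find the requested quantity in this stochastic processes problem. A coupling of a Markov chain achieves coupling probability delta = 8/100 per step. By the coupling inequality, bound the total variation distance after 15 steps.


TV distance bound <= (1-delta)^n
= (1 - 0.0800)^15
= 0.9200^15
= 0.2863

0.2863


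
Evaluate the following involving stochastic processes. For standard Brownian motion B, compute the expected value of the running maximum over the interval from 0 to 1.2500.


E(max B(s)) = sqrt(2t/pi)
= sqrt(2*1.2500/pi)
= sqrt(0.7958)
= 0.8921

0.8921


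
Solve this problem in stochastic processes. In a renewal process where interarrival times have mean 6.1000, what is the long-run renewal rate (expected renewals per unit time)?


Long-run renewal rate = 1/E(X)
= 1/6.1000
= 0.1639

0.1639


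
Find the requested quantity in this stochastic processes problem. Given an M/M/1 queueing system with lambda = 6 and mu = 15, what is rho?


rho = lambda/mu
= 6/15
= 0.4000

0.4000


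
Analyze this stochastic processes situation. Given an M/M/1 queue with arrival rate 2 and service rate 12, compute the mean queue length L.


rho = 2/12 = 0.1667
L = rho/(1-rho)
= 0.1667/0.8333
= 0.2000

0.2000


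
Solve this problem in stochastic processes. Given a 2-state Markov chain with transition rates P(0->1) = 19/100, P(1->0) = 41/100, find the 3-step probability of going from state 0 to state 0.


Computing P^3 by matrix multiplication.
P = [[0.8100, 0.1900], [0.4100, 0.5900]]
After raising P to the power 3:
P^3(0,0) = 0.7036

0.7036


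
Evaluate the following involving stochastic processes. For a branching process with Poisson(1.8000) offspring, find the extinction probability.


Since mu = 1.8000 > 1, extinction prob q < 1.
Solve s = exp(mu*(s-1)) iteratively.
q = 0.2676

0.2676


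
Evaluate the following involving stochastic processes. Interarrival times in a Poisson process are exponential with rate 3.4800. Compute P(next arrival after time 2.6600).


P(X > t) = exp(-lambda * t)
= exp(-3.4800 * 2.6600)
= exp(-9.2568) = 9.5460e-05

9.5460e-05


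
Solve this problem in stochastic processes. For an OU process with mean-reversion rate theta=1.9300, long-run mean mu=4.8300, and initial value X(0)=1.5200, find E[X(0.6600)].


E[X(t)] = mu + (X(0) - mu)*exp(-theta*t)
= 4.8300 + (1.5200 - 4.8300)*exp(-1.9300*0.6600)
= 4.8300 + -3.3100 * 0.2798
= 3.9040

3.9040


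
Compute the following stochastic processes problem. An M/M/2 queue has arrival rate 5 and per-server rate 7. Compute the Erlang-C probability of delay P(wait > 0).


a = lambda/mu = 0.7143
rho = a/c = 0.3571
Erlang-C formula applied:
C(c,a) = 0.1880

0.1880


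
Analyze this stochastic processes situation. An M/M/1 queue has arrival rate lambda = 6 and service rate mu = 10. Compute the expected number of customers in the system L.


rho = 6/10 = 0.6000
L = rho/(1-rho)
= 0.6000/0.4000
= 1.5000

1.5000


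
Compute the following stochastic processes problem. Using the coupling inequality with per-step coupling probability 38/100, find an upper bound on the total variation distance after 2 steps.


TV distance bound <= (1-delta)^n
= (1 - 0.3800)^2
= 0.6200^2
= 0.3844

0.3844


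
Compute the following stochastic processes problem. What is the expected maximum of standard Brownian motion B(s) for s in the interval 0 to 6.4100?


E(max B(s)) = sqrt(2t/pi)
= sqrt(2*6.4100/pi)
= sqrt(4.0807)
= 2.0201

2.0201


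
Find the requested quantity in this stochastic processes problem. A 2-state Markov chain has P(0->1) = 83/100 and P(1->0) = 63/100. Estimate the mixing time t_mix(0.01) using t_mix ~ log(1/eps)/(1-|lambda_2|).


lambda_2 = |1 - p01 - p10| = |1 - 0.8300 - 0.6300| = 0.4600
t_mix ~ log(1/eps)/(1 - |lambda_2|)
= log(100)/(1 - 0.4600) = 4.6052/0.5400
= 8.5281

8.5281


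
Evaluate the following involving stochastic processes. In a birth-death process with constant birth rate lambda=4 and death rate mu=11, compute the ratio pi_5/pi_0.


For birth-death process, pi_n/pi_0 = (lambda/mu)^n
= (4/11)^5
= 0.0064

0.0064


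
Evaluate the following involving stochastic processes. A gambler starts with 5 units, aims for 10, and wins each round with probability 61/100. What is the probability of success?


Gambler's ruin formula:
r = q/p = 0.3900/0.6100 = 0.6393
P(win) = (1 - r^i)/(1 - r^N)
= (1 - 0.6393^5)/(1 - 0.6393^10)
= 0.9035

0.9035


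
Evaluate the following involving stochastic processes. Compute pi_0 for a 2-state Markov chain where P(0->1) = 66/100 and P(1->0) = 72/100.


Stationary distribution: pi_0 = p10/(p01+p10), pi_1 = p01/(p01+p10)
p01 = 0.6600, p10 = 0.7200
pi_0 = 0.5217

0.5217


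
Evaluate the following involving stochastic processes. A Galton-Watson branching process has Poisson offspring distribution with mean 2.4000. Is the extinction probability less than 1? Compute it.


Since mu = 2.4000 > 1, extinction prob q < 1.
Solve s = exp(mu*(s-1)) iteratively.
q = 0.1214

0.1214


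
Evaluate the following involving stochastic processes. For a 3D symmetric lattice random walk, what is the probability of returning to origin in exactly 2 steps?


P(return in 2 steps) = P(reverse first step) = 1/(2d)
= 1/6
= 0.1667

0.1667


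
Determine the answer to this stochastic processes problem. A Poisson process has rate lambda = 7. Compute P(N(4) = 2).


P(N(t)=k) = (lambda*t)^k * exp(-lambda*t) / k!
lambda*t = 28
= 28^2 * exp(-28) / 2!
= 784 * 6.9144e-13 / 2
= 2.7104e-10

2.7104e-10


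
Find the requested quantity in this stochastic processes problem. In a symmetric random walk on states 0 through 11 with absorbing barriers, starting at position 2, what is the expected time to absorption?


For symmetric RW on 0,...,N with absorbing barriers, E(i) = i*(N-i)
E(2) = 2 * 9 = 18

18


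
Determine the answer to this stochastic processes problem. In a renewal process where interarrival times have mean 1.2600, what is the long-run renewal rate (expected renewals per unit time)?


Long-run renewal rate = 1/E(X)
= 1/1.2600
= 0.7937

0.7937


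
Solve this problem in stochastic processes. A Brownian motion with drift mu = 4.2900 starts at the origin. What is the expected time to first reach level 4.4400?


Expected first passage time = a/mu
= 4.4400/4.2900
= 1.0350

1.0350


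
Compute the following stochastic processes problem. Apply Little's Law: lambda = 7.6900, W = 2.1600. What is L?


Little's Law: L = lambda * W
= 7.6900 * 2.1600
= 16.6104

16.6104


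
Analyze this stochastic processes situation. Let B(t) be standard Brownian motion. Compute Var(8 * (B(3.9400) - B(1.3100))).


Var(alpha*(B(t)-B(s))) = alpha^2 * (t-s)
= 8^2 * (3.9400 - 1.3100)
= 64 * 2.6300
= 168.3200

168.3200


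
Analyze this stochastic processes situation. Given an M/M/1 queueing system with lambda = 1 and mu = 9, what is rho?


rho = lambda/mu
= 1/9
= 0.1111

0.1111


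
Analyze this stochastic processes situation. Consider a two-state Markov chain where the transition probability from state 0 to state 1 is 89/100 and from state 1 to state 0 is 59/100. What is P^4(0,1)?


Computing P^4 by matrix multiplication.
P = [[0.1100, 0.8900], [0.5900, 0.4100]]
After raising P to the power 4:
P^4(0,1) = 0.5694

0.5694


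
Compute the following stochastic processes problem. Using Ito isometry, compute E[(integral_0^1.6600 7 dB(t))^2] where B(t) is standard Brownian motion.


By Ito isometry: E[(int f dB)^2] = int f^2 dt
= 7^2 * 1.6600
= 49 * 1.6600 = 81.3400

81.3400


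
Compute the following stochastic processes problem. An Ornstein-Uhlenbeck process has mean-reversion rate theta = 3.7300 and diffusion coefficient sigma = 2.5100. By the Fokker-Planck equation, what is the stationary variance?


Stationary variance = sigma^2 / (2*theta)
= 2.5100^2 / (2*3.7300)
= 6.3001 / 7.4600
= 0.8445

0.8445


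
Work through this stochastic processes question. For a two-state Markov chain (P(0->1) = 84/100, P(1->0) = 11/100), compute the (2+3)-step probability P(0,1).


P^5 = P^2 * P^3
Computing via matrix multiplication of the transition matrix.
Entry (0,1) of P^5 = 0.8842

0.8842


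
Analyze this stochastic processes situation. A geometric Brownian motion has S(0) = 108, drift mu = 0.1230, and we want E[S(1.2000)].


E[S(t)] = S(0) * exp(mu * t)
= 108 * exp(0.1230 * 1.2000)
= 108 * 1.1590
= 125.1773

125.1773


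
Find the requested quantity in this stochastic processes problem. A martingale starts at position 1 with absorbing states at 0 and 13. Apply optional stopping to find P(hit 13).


By optional stopping theorem: E(M at tau) = M(0) = 1
P(hit 13)*13 + P(hit 0)*0 = 1
P(hit 13) = (1 - 0)/(13 - 0) = 1/13 = 0.0769

0.0769


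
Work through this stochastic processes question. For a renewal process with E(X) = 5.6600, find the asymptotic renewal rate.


Long-run renewal rate = 1/E(X)
= 1/5.6600
= 0.1767

0.1767


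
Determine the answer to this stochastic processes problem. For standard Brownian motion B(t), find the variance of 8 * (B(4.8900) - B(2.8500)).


Var(alpha*(B(t)-B(s))) = alpha^2 * (t-s)
= 8^2 * (4.8900 - 2.8500)
= 64 * 2.0400
= 130.5600

130.5600


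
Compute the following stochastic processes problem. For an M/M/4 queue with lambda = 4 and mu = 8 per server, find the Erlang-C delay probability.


a = lambda/mu = 0.5000
rho = a/c = 0.1250
Erlang-C formula applied:
C(c,a) = 0.0018

0.0018


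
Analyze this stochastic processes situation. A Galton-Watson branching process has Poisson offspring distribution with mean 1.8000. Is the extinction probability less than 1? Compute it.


Since mu = 1.8000 > 1, extinction prob q < 1.
Solve s = exp(mu*(s-1)) iteratively.
q = 0.2676

0.2676


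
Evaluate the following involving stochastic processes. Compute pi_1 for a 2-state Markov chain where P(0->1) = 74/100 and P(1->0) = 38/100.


Stationary distribution: pi_0 = p10/(p01+p10), pi_1 = p01/(p01+p10)
p01 = 0.7400, p10 = 0.3800
pi_1 = 0.6607

0.6607


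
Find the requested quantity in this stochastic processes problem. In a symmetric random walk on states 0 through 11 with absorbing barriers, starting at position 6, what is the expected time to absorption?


For symmetric RW on 0,...,N with absorbing barriers, E(i) = i*(N-i)
E(6) = 6 * 5 = 30

30


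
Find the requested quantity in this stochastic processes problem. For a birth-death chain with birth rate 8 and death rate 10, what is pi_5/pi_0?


For birth-death process, pi_n/pi_0 = (lambda/mu)^n
= (8/10)^5
= 0.3277

0.3277


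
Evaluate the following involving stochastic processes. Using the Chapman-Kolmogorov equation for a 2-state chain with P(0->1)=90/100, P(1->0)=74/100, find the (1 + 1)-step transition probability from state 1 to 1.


P^2 = P^1 * P^1
Computing via matrix multiplication of the transition matrix.
Entry (1,1) of P^2 = 0.7336

0.7336


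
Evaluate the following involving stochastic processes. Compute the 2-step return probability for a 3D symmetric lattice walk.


P(return in 2 steps) = P(reverse first step) = 1/(2d)
= 1/6
= 0.1667

0.1667


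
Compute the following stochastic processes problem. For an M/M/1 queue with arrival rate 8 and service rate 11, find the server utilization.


rho = lambda/mu
= 8/11
= 0.7273

0.7273


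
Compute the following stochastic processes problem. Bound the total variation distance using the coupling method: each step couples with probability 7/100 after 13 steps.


TV distance bound <= (1-delta)^n
= (1 - 0.0700)^13
= 0.9300^13
= 0.3893

0.3893


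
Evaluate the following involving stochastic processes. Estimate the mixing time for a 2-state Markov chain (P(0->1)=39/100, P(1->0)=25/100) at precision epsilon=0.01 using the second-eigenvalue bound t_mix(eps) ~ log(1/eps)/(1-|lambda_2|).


lambda_2 = |1 - p01 - p10| = |1 - 0.3900 - 0.2500| = 0.3600
t_mix ~ log(1/eps)/(1 - |lambda_2|)
= log(100)/(1 - 0.3600) = 4.6052/0.6400
= 7.1956

7.1956


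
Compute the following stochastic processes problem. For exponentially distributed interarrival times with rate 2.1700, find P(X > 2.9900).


P(X > t) = exp(-lambda * t)
= exp(-2.1700 * 2.9900)
= exp(-6.4883) = 0.0015

0.0015


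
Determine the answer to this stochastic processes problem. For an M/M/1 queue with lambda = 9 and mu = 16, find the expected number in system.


rho = 9/16 = 0.5625
L = rho/(1-rho)
= 0.5625/0.4375
= 1.2857

1.2857


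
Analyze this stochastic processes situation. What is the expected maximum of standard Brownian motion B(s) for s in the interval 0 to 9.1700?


E(max B(s)) = sqrt(2t/pi)
= sqrt(2*9.1700/pi)
= sqrt(5.8378)
= 2.4162

2.4162


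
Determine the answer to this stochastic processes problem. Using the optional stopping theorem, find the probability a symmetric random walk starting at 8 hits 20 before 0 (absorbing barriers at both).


By optional stopping theorem: E(M at tau) = M(0) = 8
P(hit 20)*20 + P(hit 0)*0 = 8
P(hit 20) = (8 - 0)/(20 - 0) = 2/5 = 0.4000

0.4000


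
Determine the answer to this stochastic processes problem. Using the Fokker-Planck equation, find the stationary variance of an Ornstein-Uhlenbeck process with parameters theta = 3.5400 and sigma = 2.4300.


Stationary variance = sigma^2 / (2*theta)
= 2.4300^2 / (2*3.5400)
= 5.9049 / 7.0800
= 0.8340

0.8340


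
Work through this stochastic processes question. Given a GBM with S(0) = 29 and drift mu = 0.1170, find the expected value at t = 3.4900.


E[S(t)] = S(0) * exp(mu * t)
= 29 * exp(0.1170 * 3.4900)
= 29 * 1.5043
= 43.6248

43.6248


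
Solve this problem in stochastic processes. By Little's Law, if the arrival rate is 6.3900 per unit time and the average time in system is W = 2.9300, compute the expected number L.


Little's Law: L = lambda * W
= 6.3900 * 2.9300
= 18.7227

18.7227


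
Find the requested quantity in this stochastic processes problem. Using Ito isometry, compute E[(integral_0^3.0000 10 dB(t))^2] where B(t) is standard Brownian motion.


By Ito isometry: E[(int f dB)^2] = int f^2 dt
= 10^2 * 3.0000
= 100 * 3.0000 = 300.0000

300.0000


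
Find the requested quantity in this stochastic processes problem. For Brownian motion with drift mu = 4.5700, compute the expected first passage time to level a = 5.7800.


Expected first passage time = a/mu
= 5.7800/4.5700
= 1.2648

1.2648


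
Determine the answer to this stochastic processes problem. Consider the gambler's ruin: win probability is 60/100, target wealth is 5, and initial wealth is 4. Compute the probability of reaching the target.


Gambler's ruin formula:
r = q/p = 0.4000/0.6000 = 0.6667
P(win) = (1 - r^i)/(1 - r^N)
= (1 - 0.6667^4)/(1 - 0.6667^5)
= 0.9242

0.9242


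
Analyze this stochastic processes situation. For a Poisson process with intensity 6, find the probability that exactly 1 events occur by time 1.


P(N(t)=k) = (lambda*t)^k * exp(-lambda*t) / k!
lambda*t = 6
= 6^1 * exp(-6) / 1!
= 6 * 0.0025 / 1
= 0.0149

0.0149


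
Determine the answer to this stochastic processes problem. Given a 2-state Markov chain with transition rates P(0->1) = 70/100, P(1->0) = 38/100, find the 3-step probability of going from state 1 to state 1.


Computing P^3 by matrix multiplication.
P = [[0.3000, 0.7000], [0.3800, 0.6200]]
After raising P to the power 3:
P^3(1,1) = 0.6480

0.6480


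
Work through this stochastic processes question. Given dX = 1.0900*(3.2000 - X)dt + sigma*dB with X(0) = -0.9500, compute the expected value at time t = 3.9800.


E[X(t)] = mu + (X(0) - mu)*exp(-theta*t)
= 3.2000 + (-0.9500 - 3.2000)*exp(-1.0900*3.9800)
= 3.2000 + -4.1500 * 0.0131
= 3.1458

3.1458


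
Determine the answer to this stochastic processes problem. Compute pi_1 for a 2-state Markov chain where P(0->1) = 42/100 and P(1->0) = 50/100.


Stationary distribution: pi_0 = p10/(p01+p10), pi_1 = p01/(p01+p10)
p01 = 0.4200, p10 = 0.5000
pi_1 = 0.4565

0.4565


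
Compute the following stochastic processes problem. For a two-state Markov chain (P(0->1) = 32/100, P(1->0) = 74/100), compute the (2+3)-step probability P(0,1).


P^5 = P^2 * P^3
Computing via matrix multiplication of the transition matrix.
Entry (0,1) of P^5 = 0.3019

0.3019


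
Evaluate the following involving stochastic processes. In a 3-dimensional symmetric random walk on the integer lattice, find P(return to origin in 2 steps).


P(return in 2 steps) = P(reverse first step) = 1/(2d)
= 1/6
= 0.1667

0.1667


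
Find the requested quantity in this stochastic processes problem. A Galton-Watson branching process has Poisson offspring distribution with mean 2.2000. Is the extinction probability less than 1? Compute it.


Since mu = 2.2000 > 1, extinction prob q < 1.
Solve s = exp(mu*(s-1)) iteratively.
q = 0.1563

0.1563


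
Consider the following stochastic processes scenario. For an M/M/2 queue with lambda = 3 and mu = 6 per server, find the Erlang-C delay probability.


a = lambda/mu = 0.5000
rho = a/c = 0.2500
Erlang-C formula applied:
C(c,a) = 0.1000

0.1000


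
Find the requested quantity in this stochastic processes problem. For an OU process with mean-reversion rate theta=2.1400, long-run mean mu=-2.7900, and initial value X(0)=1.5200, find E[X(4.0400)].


E[X(t)] = mu + (X(0) - mu)*exp(-theta*t)
= -2.7900 + (1.5200 - -2.7900)*exp(-2.1400*4.0400)
= -2.7900 + 4.3100 * 1.7590e-04
= -2.7892

-2.7892


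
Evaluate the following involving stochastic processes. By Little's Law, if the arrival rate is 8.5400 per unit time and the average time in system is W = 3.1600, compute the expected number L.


Little's Law: L = lambda * W
= 8.5400 * 3.1600
= 26.9864

26.9864


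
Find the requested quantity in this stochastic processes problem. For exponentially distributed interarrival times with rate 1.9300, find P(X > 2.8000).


P(X > t) = exp(-lambda * t)
= exp(-1.9300 * 2.8000)
= exp(-5.4040) = 0.0045

0.0045


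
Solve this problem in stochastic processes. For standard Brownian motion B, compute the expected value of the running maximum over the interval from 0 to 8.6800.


E(max B(s)) = sqrt(2t/pi)
= sqrt(2*8.6800/pi)
= sqrt(5.5259)
= 2.3507

2.3507


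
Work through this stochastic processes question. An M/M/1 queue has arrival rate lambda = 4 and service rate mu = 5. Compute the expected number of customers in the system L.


rho = 4/5 = 0.8000
L = rho/(1-rho)
= 0.8000/0.2000
= 4.0000

4.0000


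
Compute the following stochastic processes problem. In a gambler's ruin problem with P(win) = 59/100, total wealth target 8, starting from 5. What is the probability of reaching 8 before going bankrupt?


Gambler's ruin formula:
r = q/p = 0.4100/0.5900 = 0.6949
P(win) = (1 - r^i)/(1 - r^N)
= (1 - 0.6949^5)/(1 - 0.6949^8)
= 0.8861

0.8861


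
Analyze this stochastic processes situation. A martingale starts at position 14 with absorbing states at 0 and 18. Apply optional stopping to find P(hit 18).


By optional stopping theorem: E(M at tau) = M(0) = 14
P(hit 18)*18 + P(hit 0)*0 = 14
P(hit 18) = (14 - 0)/(18 - 0) = 7/9 = 0.7778

0.7778


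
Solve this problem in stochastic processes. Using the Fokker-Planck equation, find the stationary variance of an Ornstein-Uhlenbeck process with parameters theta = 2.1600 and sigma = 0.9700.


Stationary variance = sigma^2 / (2*theta)
= 0.9700^2 / (2*2.1600)
= 0.9409 / 4.3200
= 0.2178

0.2178


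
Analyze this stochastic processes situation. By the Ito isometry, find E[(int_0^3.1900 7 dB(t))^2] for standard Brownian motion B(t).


By Ito isometry: E[(int f dB)^2] = int f^2 dt
= 7^2 * 3.1900
= 49 * 3.1900 = 156.3100

156.3100


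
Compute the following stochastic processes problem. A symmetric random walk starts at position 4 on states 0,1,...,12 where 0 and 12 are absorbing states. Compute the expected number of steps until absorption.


For symmetric RW on 0,...,N with absorbing barriers, E(i) = i*(N-i)
E(4) = 4 * 8 = 32

32


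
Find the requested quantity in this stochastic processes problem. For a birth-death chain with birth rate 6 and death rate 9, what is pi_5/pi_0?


For birth-death process, pi_n/pi_0 = (lambda/mu)^n
= (6/9)^5
= 0.1317

0.1317


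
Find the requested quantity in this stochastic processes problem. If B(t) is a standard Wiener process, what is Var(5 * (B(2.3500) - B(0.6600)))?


Var(alpha*(B(t)-B(s))) = alpha^2 * (t-s)
= 5^2 * (2.3500 - 0.6600)
= 25 * 1.6900
= 42.2500

42.2500


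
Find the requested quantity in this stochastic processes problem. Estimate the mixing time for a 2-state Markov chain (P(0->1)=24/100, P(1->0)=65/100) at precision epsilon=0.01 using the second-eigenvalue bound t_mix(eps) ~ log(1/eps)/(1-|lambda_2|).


lambda_2 = |1 - p01 - p10| = |1 - 0.2400 - 0.6500| = 0.1100
t_mix ~ log(1/eps)/(1 - |lambda_2|)
= log(100)/(1 - 0.1100) = 4.6052/0.8900
= 5.1743

5.1743


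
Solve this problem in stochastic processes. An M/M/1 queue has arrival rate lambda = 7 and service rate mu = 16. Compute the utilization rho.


rho = lambda/mu
= 7/16
= 0.4375

0.4375


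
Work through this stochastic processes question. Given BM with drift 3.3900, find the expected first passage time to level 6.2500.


Expected first passage time = a/mu
= 6.2500/3.3900
= 1.8437

1.8437


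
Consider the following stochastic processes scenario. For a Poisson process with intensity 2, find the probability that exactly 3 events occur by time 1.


P(N(t)=k) = (lambda*t)^k * exp(-lambda*t) / k!
lambda*t = 2
= 2^3 * exp(-2) / 3!
= 8 * 0.1353 / 6
= 0.1804

0.1804


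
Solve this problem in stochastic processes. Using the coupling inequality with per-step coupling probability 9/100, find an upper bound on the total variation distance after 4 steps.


TV distance bound <= (1-delta)^n
= (1 - 0.0900)^4
= 0.9100^4
= 0.6857

0.6857


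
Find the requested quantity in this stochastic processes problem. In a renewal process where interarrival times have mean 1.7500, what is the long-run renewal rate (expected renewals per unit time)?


Long-run renewal rate = 1/E(X)
= 1/1.7500
= 0.5714

0.5714


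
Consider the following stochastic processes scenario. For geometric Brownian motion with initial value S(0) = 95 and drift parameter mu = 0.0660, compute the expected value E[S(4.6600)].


E[S(t)] = S(0) * exp(mu * t)
= 95 * exp(0.0660 * 4.6600)
= 95 * 1.3601
= 129.2097

129.2097


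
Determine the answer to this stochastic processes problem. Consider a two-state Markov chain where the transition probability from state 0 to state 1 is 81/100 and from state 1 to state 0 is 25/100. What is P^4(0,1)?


Computing P^4 by matrix multiplication.
P = [[0.1900, 0.8100], [0.2500, 0.7500]]
After raising P to the power 4:
P^4(0,1) = 0.7641

0.7641


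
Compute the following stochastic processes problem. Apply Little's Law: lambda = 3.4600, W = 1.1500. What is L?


Little's Law: L = lambda * W
= 3.4600 * 1.1500
= 3.9790

3.9790


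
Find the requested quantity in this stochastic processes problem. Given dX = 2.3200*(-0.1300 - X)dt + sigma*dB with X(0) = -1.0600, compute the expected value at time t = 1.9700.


E[X(t)] = mu + (X(0) - mu)*exp(-theta*t)
= -0.1300 + (-1.0600 - -0.1300)*exp(-2.3200*1.9700)
= -0.1300 + -0.9300 * 0.0104
= -0.1396

-0.1396


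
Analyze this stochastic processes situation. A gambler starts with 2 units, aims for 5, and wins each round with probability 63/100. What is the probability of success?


Gambler's ruin formula:
r = q/p = 0.3700/0.6300 = 0.5873
P(win) = (1 - r^i)/(1 - r^N)
= (1 - 0.5873^2)/(1 - 0.5873^5)
= 0.7043

0.7043


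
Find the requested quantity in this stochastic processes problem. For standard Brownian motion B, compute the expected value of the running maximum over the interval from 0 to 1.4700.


E(max B(s)) = sqrt(2t/pi)
= sqrt(2*1.4700/pi)
= sqrt(0.9358)
= 0.9674

0.9674


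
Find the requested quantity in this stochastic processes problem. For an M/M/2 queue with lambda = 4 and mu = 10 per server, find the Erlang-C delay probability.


a = lambda/mu = 0.4000
rho = a/c = 0.2000
Erlang-C formula applied:
C(c,a) = 0.0667

0.0667


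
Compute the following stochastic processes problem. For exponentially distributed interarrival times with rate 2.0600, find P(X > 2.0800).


P(X > t) = exp(-lambda * t)
= exp(-2.0600 * 2.0800)
= exp(-4.2848) = 0.0138

0.0138


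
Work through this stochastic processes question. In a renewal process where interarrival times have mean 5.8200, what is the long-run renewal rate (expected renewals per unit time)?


Long-run renewal rate = 1/E(X)
= 1/5.8200
= 0.1718

0.1718


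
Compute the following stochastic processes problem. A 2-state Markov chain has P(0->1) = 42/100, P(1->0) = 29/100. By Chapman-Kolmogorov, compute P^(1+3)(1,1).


P^4 = P^1 * P^3
Computing via matrix multiplication of the transition matrix.
Entry (1,1) of P^4 = 0.5944

0.5944


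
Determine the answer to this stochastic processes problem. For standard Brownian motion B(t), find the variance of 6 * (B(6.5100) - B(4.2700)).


Var(alpha*(B(t)-B(s))) = alpha^2 * (t-s)
= 6^2 * (6.5100 - 4.2700)
= 36 * 2.2400
= 80.6400

80.6400


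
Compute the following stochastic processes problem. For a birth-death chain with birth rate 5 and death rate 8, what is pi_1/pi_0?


For birth-death process, pi_n/pi_0 = (lambda/mu)^n
= (5/8)^1
= 0.6250

0.6250


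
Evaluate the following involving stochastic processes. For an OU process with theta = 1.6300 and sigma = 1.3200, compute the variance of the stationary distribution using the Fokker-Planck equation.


Stationary variance = sigma^2 / (2*theta)
= 1.3200^2 / (2*1.6300)
= 1.7424 / 3.2600
= 0.5345

0.5345


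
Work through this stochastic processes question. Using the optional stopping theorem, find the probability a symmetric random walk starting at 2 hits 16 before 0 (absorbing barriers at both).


By optional stopping theorem: E(M at tau) = M(0) = 2
P(hit 16)*16 + P(hit 0)*0 = 2
P(hit 16) = (2 - 0)/(16 - 0) = 1/8 = 0.1250

0.1250


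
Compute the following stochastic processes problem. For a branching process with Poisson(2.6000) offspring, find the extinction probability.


Since mu = 2.6000 > 1, extinction prob q < 1.
Solve s = exp(mu*(s-1)) iteratively.
q = 0.0951

0.0951


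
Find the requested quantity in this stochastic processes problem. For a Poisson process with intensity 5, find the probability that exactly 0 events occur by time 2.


P(N(t)=k) = (lambda*t)^k * exp(-lambda*t) / k!
lambda*t = 10
= 10^0 * exp(-10) / 0!
= 1 * 4.5400e-05 / 1
= 4.5400e-05

4.5400e-05


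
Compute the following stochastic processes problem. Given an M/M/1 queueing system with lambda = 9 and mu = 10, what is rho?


rho = lambda/mu
= 9/10
= 0.9000

0.9000


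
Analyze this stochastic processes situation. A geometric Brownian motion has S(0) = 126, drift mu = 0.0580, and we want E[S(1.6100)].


E[S(t)] = S(0) * exp(mu * t)
= 126 * exp(0.0580 * 1.6100)
= 126 * 1.0979
= 138.3327

138.3327


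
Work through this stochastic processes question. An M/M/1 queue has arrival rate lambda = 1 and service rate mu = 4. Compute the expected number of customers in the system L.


rho = 1/4 = 0.2500
L = rho/(1-rho)
= 0.2500/0.7500
= 0.3333

0.3333


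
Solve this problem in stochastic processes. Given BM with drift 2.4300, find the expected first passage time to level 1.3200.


Expected first passage time = a/mu
= 1.3200/2.4300
= 0.5432

0.5432


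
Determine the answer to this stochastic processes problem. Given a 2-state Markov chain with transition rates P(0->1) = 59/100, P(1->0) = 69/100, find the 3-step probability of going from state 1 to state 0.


Computing P^3 by matrix multiplication.
P = [[0.4100, 0.5900], [0.6900, 0.3100]]
After raising P to the power 3:
P^3(1,0) = 0.5509

0.5509


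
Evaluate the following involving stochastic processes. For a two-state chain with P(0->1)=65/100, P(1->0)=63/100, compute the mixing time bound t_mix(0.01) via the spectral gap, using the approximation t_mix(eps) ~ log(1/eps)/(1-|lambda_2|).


lambda_2 = |1 - p01 - p10| = |1 - 0.6500 - 0.6300| = 0.2800
t_mix ~ log(1/eps)/(1 - |lambda_2|)
= log(100)/(1 - 0.2800) = 4.6052/0.7200
= 6.3961

6.3961
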